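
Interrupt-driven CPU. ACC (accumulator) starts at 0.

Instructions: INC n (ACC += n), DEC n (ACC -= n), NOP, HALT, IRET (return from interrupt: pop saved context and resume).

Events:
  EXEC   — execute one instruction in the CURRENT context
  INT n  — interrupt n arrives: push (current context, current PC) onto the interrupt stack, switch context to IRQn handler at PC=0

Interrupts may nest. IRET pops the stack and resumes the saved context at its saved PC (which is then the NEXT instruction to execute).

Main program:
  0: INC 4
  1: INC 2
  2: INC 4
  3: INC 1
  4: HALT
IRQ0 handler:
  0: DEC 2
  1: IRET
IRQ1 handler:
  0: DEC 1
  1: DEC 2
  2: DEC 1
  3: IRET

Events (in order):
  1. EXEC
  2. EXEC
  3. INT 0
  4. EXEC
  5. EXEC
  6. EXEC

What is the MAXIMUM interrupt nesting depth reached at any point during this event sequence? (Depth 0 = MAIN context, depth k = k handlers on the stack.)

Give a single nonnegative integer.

Event 1 (EXEC): [MAIN] PC=0: INC 4 -> ACC=4 [depth=0]
Event 2 (EXEC): [MAIN] PC=1: INC 2 -> ACC=6 [depth=0]
Event 3 (INT 0): INT 0 arrives: push (MAIN, PC=2), enter IRQ0 at PC=0 (depth now 1) [depth=1]
Event 4 (EXEC): [IRQ0] PC=0: DEC 2 -> ACC=4 [depth=1]
Event 5 (EXEC): [IRQ0] PC=1: IRET -> resume MAIN at PC=2 (depth now 0) [depth=0]
Event 6 (EXEC): [MAIN] PC=2: INC 4 -> ACC=8 [depth=0]
Max depth observed: 1

Answer: 1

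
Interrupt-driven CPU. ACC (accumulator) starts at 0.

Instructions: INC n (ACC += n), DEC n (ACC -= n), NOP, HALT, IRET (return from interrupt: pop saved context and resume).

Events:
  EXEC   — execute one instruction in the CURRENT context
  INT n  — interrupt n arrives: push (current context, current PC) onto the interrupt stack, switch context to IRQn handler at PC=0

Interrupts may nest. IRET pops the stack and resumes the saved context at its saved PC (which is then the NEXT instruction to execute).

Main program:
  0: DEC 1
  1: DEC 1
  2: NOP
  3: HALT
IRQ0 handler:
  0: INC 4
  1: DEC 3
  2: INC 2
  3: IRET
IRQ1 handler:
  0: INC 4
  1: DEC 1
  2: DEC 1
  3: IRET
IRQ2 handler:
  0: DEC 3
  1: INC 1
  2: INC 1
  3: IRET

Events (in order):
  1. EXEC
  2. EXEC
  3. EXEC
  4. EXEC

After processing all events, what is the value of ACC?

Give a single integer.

Answer: -2

Derivation:
Event 1 (EXEC): [MAIN] PC=0: DEC 1 -> ACC=-1
Event 2 (EXEC): [MAIN] PC=1: DEC 1 -> ACC=-2
Event 3 (EXEC): [MAIN] PC=2: NOP
Event 4 (EXEC): [MAIN] PC=3: HALT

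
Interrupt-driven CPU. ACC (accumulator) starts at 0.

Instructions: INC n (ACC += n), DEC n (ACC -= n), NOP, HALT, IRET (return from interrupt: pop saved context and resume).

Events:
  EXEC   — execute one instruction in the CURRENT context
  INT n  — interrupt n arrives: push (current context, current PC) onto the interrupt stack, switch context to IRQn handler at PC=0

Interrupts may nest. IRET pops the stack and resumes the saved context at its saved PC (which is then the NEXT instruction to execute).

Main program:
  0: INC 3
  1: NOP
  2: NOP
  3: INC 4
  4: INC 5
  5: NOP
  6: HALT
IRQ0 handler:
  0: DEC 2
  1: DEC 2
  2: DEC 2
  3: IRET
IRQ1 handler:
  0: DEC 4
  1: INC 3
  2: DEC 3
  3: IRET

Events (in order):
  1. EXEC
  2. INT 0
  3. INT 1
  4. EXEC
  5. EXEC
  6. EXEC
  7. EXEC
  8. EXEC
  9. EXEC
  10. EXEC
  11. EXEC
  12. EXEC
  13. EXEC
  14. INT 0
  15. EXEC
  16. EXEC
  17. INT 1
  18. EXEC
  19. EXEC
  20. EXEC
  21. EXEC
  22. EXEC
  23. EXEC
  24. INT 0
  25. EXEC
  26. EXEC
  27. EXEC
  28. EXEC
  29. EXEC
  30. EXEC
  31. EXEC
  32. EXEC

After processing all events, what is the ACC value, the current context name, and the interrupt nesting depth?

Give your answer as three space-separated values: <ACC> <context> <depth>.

Event 1 (EXEC): [MAIN] PC=0: INC 3 -> ACC=3
Event 2 (INT 0): INT 0 arrives: push (MAIN, PC=1), enter IRQ0 at PC=0 (depth now 1)
Event 3 (INT 1): INT 1 arrives: push (IRQ0, PC=0), enter IRQ1 at PC=0 (depth now 2)
Event 4 (EXEC): [IRQ1] PC=0: DEC 4 -> ACC=-1
Event 5 (EXEC): [IRQ1] PC=1: INC 3 -> ACC=2
Event 6 (EXEC): [IRQ1] PC=2: DEC 3 -> ACC=-1
Event 7 (EXEC): [IRQ1] PC=3: IRET -> resume IRQ0 at PC=0 (depth now 1)
Event 8 (EXEC): [IRQ0] PC=0: DEC 2 -> ACC=-3
Event 9 (EXEC): [IRQ0] PC=1: DEC 2 -> ACC=-5
Event 10 (EXEC): [IRQ0] PC=2: DEC 2 -> ACC=-7
Event 11 (EXEC): [IRQ0] PC=3: IRET -> resume MAIN at PC=1 (depth now 0)
Event 12 (EXEC): [MAIN] PC=1: NOP
Event 13 (EXEC): [MAIN] PC=2: NOP
Event 14 (INT 0): INT 0 arrives: push (MAIN, PC=3), enter IRQ0 at PC=0 (depth now 1)
Event 15 (EXEC): [IRQ0] PC=0: DEC 2 -> ACC=-9
Event 16 (EXEC): [IRQ0] PC=1: DEC 2 -> ACC=-11
Event 17 (INT 1): INT 1 arrives: push (IRQ0, PC=2), enter IRQ1 at PC=0 (depth now 2)
Event 18 (EXEC): [IRQ1] PC=0: DEC 4 -> ACC=-15
Event 19 (EXEC): [IRQ1] PC=1: INC 3 -> ACC=-12
Event 20 (EXEC): [IRQ1] PC=2: DEC 3 -> ACC=-15
Event 21 (EXEC): [IRQ1] PC=3: IRET -> resume IRQ0 at PC=2 (depth now 1)
Event 22 (EXEC): [IRQ0] PC=2: DEC 2 -> ACC=-17
Event 23 (EXEC): [IRQ0] PC=3: IRET -> resume MAIN at PC=3 (depth now 0)
Event 24 (INT 0): INT 0 arrives: push (MAIN, PC=3), enter IRQ0 at PC=0 (depth now 1)
Event 25 (EXEC): [IRQ0] PC=0: DEC 2 -> ACC=-19
Event 26 (EXEC): [IRQ0] PC=1: DEC 2 -> ACC=-21
Event 27 (EXEC): [IRQ0] PC=2: DEC 2 -> ACC=-23
Event 28 (EXEC): [IRQ0] PC=3: IRET -> resume MAIN at PC=3 (depth now 0)
Event 29 (EXEC): [MAIN] PC=3: INC 4 -> ACC=-19
Event 30 (EXEC): [MAIN] PC=4: INC 5 -> ACC=-14
Event 31 (EXEC): [MAIN] PC=5: NOP
Event 32 (EXEC): [MAIN] PC=6: HALT

Answer: -14 MAIN 0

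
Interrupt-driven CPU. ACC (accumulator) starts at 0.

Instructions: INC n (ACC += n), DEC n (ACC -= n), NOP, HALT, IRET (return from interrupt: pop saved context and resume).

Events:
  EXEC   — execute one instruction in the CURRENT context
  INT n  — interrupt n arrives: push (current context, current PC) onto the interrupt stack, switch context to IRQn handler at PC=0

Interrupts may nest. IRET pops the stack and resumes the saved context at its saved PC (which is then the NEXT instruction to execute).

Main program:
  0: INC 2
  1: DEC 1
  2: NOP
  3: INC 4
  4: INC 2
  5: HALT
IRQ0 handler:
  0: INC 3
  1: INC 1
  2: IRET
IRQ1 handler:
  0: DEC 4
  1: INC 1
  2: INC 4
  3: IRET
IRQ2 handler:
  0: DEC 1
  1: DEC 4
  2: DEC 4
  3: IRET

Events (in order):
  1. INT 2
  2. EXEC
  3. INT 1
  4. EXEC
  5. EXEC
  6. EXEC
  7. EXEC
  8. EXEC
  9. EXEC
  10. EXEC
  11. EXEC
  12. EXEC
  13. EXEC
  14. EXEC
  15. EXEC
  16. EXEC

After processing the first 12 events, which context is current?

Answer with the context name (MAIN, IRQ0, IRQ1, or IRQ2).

Answer: MAIN

Derivation:
Event 1 (INT 2): INT 2 arrives: push (MAIN, PC=0), enter IRQ2 at PC=0 (depth now 1)
Event 2 (EXEC): [IRQ2] PC=0: DEC 1 -> ACC=-1
Event 3 (INT 1): INT 1 arrives: push (IRQ2, PC=1), enter IRQ1 at PC=0 (depth now 2)
Event 4 (EXEC): [IRQ1] PC=0: DEC 4 -> ACC=-5
Event 5 (EXEC): [IRQ1] PC=1: INC 1 -> ACC=-4
Event 6 (EXEC): [IRQ1] PC=2: INC 4 -> ACC=0
Event 7 (EXEC): [IRQ1] PC=3: IRET -> resume IRQ2 at PC=1 (depth now 1)
Event 8 (EXEC): [IRQ2] PC=1: DEC 4 -> ACC=-4
Event 9 (EXEC): [IRQ2] PC=2: DEC 4 -> ACC=-8
Event 10 (EXEC): [IRQ2] PC=3: IRET -> resume MAIN at PC=0 (depth now 0)
Event 11 (EXEC): [MAIN] PC=0: INC 2 -> ACC=-6
Event 12 (EXEC): [MAIN] PC=1: DEC 1 -> ACC=-7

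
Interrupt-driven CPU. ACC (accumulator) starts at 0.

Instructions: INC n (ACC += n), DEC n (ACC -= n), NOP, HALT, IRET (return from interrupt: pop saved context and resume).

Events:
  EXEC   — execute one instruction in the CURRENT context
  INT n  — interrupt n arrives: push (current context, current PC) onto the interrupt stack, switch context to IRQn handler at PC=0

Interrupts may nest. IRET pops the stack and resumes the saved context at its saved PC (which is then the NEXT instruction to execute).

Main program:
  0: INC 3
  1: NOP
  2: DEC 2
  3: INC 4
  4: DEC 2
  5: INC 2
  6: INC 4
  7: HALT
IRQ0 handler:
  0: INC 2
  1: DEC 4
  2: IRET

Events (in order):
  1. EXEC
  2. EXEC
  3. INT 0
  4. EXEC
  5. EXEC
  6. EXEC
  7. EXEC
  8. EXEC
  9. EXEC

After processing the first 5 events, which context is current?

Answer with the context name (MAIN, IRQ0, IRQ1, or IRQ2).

Event 1 (EXEC): [MAIN] PC=0: INC 3 -> ACC=3
Event 2 (EXEC): [MAIN] PC=1: NOP
Event 3 (INT 0): INT 0 arrives: push (MAIN, PC=2), enter IRQ0 at PC=0 (depth now 1)
Event 4 (EXEC): [IRQ0] PC=0: INC 2 -> ACC=5
Event 5 (EXEC): [IRQ0] PC=1: DEC 4 -> ACC=1

Answer: IRQ0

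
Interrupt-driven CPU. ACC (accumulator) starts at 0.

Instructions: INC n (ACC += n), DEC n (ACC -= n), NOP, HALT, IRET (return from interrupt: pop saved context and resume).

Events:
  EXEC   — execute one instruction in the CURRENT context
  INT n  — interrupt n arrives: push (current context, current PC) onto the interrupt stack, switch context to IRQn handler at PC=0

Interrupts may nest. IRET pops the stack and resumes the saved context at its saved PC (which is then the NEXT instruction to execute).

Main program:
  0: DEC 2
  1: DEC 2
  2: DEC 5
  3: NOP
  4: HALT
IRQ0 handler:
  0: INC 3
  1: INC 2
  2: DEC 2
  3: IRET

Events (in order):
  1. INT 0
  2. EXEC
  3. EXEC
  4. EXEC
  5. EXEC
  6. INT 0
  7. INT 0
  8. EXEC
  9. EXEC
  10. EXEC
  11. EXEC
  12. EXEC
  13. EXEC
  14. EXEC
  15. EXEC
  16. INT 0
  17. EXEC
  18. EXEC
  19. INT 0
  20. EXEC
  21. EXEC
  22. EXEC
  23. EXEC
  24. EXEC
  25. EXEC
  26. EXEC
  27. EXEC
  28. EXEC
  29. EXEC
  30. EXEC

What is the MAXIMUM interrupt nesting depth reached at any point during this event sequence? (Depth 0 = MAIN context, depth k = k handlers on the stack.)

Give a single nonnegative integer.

Answer: 2

Derivation:
Event 1 (INT 0): INT 0 arrives: push (MAIN, PC=0), enter IRQ0 at PC=0 (depth now 1) [depth=1]
Event 2 (EXEC): [IRQ0] PC=0: INC 3 -> ACC=3 [depth=1]
Event 3 (EXEC): [IRQ0] PC=1: INC 2 -> ACC=5 [depth=1]
Event 4 (EXEC): [IRQ0] PC=2: DEC 2 -> ACC=3 [depth=1]
Event 5 (EXEC): [IRQ0] PC=3: IRET -> resume MAIN at PC=0 (depth now 0) [depth=0]
Event 6 (INT 0): INT 0 arrives: push (MAIN, PC=0), enter IRQ0 at PC=0 (depth now 1) [depth=1]
Event 7 (INT 0): INT 0 arrives: push (IRQ0, PC=0), enter IRQ0 at PC=0 (depth now 2) [depth=2]
Event 8 (EXEC): [IRQ0] PC=0: INC 3 -> ACC=6 [depth=2]
Event 9 (EXEC): [IRQ0] PC=1: INC 2 -> ACC=8 [depth=2]
Event 10 (EXEC): [IRQ0] PC=2: DEC 2 -> ACC=6 [depth=2]
Event 11 (EXEC): [IRQ0] PC=3: IRET -> resume IRQ0 at PC=0 (depth now 1) [depth=1]
Event 12 (EXEC): [IRQ0] PC=0: INC 3 -> ACC=9 [depth=1]
Event 13 (EXEC): [IRQ0] PC=1: INC 2 -> ACC=11 [depth=1]
Event 14 (EXEC): [IRQ0] PC=2: DEC 2 -> ACC=9 [depth=1]
Event 15 (EXEC): [IRQ0] PC=3: IRET -> resume MAIN at PC=0 (depth now 0) [depth=0]
Event 16 (INT 0): INT 0 arrives: push (MAIN, PC=0), enter IRQ0 at PC=0 (depth now 1) [depth=1]
Event 17 (EXEC): [IRQ0] PC=0: INC 3 -> ACC=12 [depth=1]
Event 18 (EXEC): [IRQ0] PC=1: INC 2 -> ACC=14 [depth=1]
Event 19 (INT 0): INT 0 arrives: push (IRQ0, PC=2), enter IRQ0 at PC=0 (depth now 2) [depth=2]
Event 20 (EXEC): [IRQ0] PC=0: INC 3 -> ACC=17 [depth=2]
Event 21 (EXEC): [IRQ0] PC=1: INC 2 -> ACC=19 [depth=2]
Event 22 (EXEC): [IRQ0] PC=2: DEC 2 -> ACC=17 [depth=2]
Event 23 (EXEC): [IRQ0] PC=3: IRET -> resume IRQ0 at PC=2 (depth now 1) [depth=1]
Event 24 (EXEC): [IRQ0] PC=2: DEC 2 -> ACC=15 [depth=1]
Event 25 (EXEC): [IRQ0] PC=3: IRET -> resume MAIN at PC=0 (depth now 0) [depth=0]
Event 26 (EXEC): [MAIN] PC=0: DEC 2 -> ACC=13 [depth=0]
Event 27 (EXEC): [MAIN] PC=1: DEC 2 -> ACC=11 [depth=0]
Event 28 (EXEC): [MAIN] PC=2: DEC 5 -> ACC=6 [depth=0]
Event 29 (EXEC): [MAIN] PC=3: NOP [depth=0]
Event 30 (EXEC): [MAIN] PC=4: HALT [depth=0]
Max depth observed: 2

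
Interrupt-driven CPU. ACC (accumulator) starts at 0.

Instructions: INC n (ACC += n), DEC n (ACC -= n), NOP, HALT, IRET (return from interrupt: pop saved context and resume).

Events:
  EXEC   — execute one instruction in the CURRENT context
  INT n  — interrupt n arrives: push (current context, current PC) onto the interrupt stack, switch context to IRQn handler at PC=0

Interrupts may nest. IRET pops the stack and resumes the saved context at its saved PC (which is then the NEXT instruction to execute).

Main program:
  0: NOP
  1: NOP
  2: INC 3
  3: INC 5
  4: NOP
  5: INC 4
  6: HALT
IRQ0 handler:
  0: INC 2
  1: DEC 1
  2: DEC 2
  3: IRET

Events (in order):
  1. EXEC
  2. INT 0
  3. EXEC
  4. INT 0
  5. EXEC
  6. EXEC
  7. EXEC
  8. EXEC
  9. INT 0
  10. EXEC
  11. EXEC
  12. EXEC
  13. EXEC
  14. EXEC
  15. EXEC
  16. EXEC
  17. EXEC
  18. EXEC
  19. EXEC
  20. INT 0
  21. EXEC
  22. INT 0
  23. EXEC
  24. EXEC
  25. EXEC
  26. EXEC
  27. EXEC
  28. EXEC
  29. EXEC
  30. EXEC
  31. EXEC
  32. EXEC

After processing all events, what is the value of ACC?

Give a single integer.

Answer: 7

Derivation:
Event 1 (EXEC): [MAIN] PC=0: NOP
Event 2 (INT 0): INT 0 arrives: push (MAIN, PC=1), enter IRQ0 at PC=0 (depth now 1)
Event 3 (EXEC): [IRQ0] PC=0: INC 2 -> ACC=2
Event 4 (INT 0): INT 0 arrives: push (IRQ0, PC=1), enter IRQ0 at PC=0 (depth now 2)
Event 5 (EXEC): [IRQ0] PC=0: INC 2 -> ACC=4
Event 6 (EXEC): [IRQ0] PC=1: DEC 1 -> ACC=3
Event 7 (EXEC): [IRQ0] PC=2: DEC 2 -> ACC=1
Event 8 (EXEC): [IRQ0] PC=3: IRET -> resume IRQ0 at PC=1 (depth now 1)
Event 9 (INT 0): INT 0 arrives: push (IRQ0, PC=1), enter IRQ0 at PC=0 (depth now 2)
Event 10 (EXEC): [IRQ0] PC=0: INC 2 -> ACC=3
Event 11 (EXEC): [IRQ0] PC=1: DEC 1 -> ACC=2
Event 12 (EXEC): [IRQ0] PC=2: DEC 2 -> ACC=0
Event 13 (EXEC): [IRQ0] PC=3: IRET -> resume IRQ0 at PC=1 (depth now 1)
Event 14 (EXEC): [IRQ0] PC=1: DEC 1 -> ACC=-1
Event 15 (EXEC): [IRQ0] PC=2: DEC 2 -> ACC=-3
Event 16 (EXEC): [IRQ0] PC=3: IRET -> resume MAIN at PC=1 (depth now 0)
Event 17 (EXEC): [MAIN] PC=1: NOP
Event 18 (EXEC): [MAIN] PC=2: INC 3 -> ACC=0
Event 19 (EXEC): [MAIN] PC=3: INC 5 -> ACC=5
Event 20 (INT 0): INT 0 arrives: push (MAIN, PC=4), enter IRQ0 at PC=0 (depth now 1)
Event 21 (EXEC): [IRQ0] PC=0: INC 2 -> ACC=7
Event 22 (INT 0): INT 0 arrives: push (IRQ0, PC=1), enter IRQ0 at PC=0 (depth now 2)
Event 23 (EXEC): [IRQ0] PC=0: INC 2 -> ACC=9
Event 24 (EXEC): [IRQ0] PC=1: DEC 1 -> ACC=8
Event 25 (EXEC): [IRQ0] PC=2: DEC 2 -> ACC=6
Event 26 (EXEC): [IRQ0] PC=3: IRET -> resume IRQ0 at PC=1 (depth now 1)
Event 27 (EXEC): [IRQ0] PC=1: DEC 1 -> ACC=5
Event 28 (EXEC): [IRQ0] PC=2: DEC 2 -> ACC=3
Event 29 (EXEC): [IRQ0] PC=3: IRET -> resume MAIN at PC=4 (depth now 0)
Event 30 (EXEC): [MAIN] PC=4: NOP
Event 31 (EXEC): [MAIN] PC=5: INC 4 -> ACC=7
Event 32 (EXEC): [MAIN] PC=6: HALT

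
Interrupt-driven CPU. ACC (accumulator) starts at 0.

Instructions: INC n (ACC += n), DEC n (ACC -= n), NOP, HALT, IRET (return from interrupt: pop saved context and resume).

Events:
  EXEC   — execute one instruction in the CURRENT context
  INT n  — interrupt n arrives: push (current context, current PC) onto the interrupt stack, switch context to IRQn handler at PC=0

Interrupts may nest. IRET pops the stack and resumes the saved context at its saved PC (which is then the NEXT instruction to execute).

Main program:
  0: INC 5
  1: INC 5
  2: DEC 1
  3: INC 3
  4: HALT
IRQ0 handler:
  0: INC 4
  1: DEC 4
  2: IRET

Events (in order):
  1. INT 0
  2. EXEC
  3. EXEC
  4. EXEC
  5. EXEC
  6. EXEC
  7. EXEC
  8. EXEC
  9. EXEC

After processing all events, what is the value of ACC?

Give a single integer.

Answer: 12

Derivation:
Event 1 (INT 0): INT 0 arrives: push (MAIN, PC=0), enter IRQ0 at PC=0 (depth now 1)
Event 2 (EXEC): [IRQ0] PC=0: INC 4 -> ACC=4
Event 3 (EXEC): [IRQ0] PC=1: DEC 4 -> ACC=0
Event 4 (EXEC): [IRQ0] PC=2: IRET -> resume MAIN at PC=0 (depth now 0)
Event 5 (EXEC): [MAIN] PC=0: INC 5 -> ACC=5
Event 6 (EXEC): [MAIN] PC=1: INC 5 -> ACC=10
Event 7 (EXEC): [MAIN] PC=2: DEC 1 -> ACC=9
Event 8 (EXEC): [MAIN] PC=3: INC 3 -> ACC=12
Event 9 (EXEC): [MAIN] PC=4: HALT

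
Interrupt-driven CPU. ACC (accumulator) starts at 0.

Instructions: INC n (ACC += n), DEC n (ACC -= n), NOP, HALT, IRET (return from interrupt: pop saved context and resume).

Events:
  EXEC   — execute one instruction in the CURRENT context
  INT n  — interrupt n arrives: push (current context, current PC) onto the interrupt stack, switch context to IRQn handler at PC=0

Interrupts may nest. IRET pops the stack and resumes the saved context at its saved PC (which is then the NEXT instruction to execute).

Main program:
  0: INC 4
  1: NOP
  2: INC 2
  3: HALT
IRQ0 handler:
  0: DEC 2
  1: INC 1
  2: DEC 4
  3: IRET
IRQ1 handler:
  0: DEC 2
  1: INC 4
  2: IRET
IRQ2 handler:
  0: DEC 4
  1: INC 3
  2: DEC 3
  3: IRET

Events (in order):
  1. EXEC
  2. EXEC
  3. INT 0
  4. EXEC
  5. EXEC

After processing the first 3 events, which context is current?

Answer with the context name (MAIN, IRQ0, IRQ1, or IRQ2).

Answer: IRQ0

Derivation:
Event 1 (EXEC): [MAIN] PC=0: INC 4 -> ACC=4
Event 2 (EXEC): [MAIN] PC=1: NOP
Event 3 (INT 0): INT 0 arrives: push (MAIN, PC=2), enter IRQ0 at PC=0 (depth now 1)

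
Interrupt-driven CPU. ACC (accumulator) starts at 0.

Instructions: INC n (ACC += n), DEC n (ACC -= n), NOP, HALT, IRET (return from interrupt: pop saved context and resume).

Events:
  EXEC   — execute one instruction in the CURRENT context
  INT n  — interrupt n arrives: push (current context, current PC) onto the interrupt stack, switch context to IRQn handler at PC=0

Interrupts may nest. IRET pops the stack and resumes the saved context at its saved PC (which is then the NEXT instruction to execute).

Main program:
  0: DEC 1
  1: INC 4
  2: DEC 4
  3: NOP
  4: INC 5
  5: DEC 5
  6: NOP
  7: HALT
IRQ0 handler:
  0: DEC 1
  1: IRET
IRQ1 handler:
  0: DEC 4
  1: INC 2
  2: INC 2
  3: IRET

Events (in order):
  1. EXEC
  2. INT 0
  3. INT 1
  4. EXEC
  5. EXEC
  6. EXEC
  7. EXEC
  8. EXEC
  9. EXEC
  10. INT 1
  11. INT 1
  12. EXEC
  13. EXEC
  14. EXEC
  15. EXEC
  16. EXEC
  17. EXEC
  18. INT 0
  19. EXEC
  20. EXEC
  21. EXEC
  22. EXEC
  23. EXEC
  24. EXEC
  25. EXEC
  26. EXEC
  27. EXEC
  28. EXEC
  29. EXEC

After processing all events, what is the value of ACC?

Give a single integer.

Event 1 (EXEC): [MAIN] PC=0: DEC 1 -> ACC=-1
Event 2 (INT 0): INT 0 arrives: push (MAIN, PC=1), enter IRQ0 at PC=0 (depth now 1)
Event 3 (INT 1): INT 1 arrives: push (IRQ0, PC=0), enter IRQ1 at PC=0 (depth now 2)
Event 4 (EXEC): [IRQ1] PC=0: DEC 4 -> ACC=-5
Event 5 (EXEC): [IRQ1] PC=1: INC 2 -> ACC=-3
Event 6 (EXEC): [IRQ1] PC=2: INC 2 -> ACC=-1
Event 7 (EXEC): [IRQ1] PC=3: IRET -> resume IRQ0 at PC=0 (depth now 1)
Event 8 (EXEC): [IRQ0] PC=0: DEC 1 -> ACC=-2
Event 9 (EXEC): [IRQ0] PC=1: IRET -> resume MAIN at PC=1 (depth now 0)
Event 10 (INT 1): INT 1 arrives: push (MAIN, PC=1), enter IRQ1 at PC=0 (depth now 1)
Event 11 (INT 1): INT 1 arrives: push (IRQ1, PC=0), enter IRQ1 at PC=0 (depth now 2)
Event 12 (EXEC): [IRQ1] PC=0: DEC 4 -> ACC=-6
Event 13 (EXEC): [IRQ1] PC=1: INC 2 -> ACC=-4
Event 14 (EXEC): [IRQ1] PC=2: INC 2 -> ACC=-2
Event 15 (EXEC): [IRQ1] PC=3: IRET -> resume IRQ1 at PC=0 (depth now 1)
Event 16 (EXEC): [IRQ1] PC=0: DEC 4 -> ACC=-6
Event 17 (EXEC): [IRQ1] PC=1: INC 2 -> ACC=-4
Event 18 (INT 0): INT 0 arrives: push (IRQ1, PC=2), enter IRQ0 at PC=0 (depth now 2)
Event 19 (EXEC): [IRQ0] PC=0: DEC 1 -> ACC=-5
Event 20 (EXEC): [IRQ0] PC=1: IRET -> resume IRQ1 at PC=2 (depth now 1)
Event 21 (EXEC): [IRQ1] PC=2: INC 2 -> ACC=-3
Event 22 (EXEC): [IRQ1] PC=3: IRET -> resume MAIN at PC=1 (depth now 0)
Event 23 (EXEC): [MAIN] PC=1: INC 4 -> ACC=1
Event 24 (EXEC): [MAIN] PC=2: DEC 4 -> ACC=-3
Event 25 (EXEC): [MAIN] PC=3: NOP
Event 26 (EXEC): [MAIN] PC=4: INC 5 -> ACC=2
Event 27 (EXEC): [MAIN] PC=5: DEC 5 -> ACC=-3
Event 28 (EXEC): [MAIN] PC=6: NOP
Event 29 (EXEC): [MAIN] PC=7: HALT

Answer: -3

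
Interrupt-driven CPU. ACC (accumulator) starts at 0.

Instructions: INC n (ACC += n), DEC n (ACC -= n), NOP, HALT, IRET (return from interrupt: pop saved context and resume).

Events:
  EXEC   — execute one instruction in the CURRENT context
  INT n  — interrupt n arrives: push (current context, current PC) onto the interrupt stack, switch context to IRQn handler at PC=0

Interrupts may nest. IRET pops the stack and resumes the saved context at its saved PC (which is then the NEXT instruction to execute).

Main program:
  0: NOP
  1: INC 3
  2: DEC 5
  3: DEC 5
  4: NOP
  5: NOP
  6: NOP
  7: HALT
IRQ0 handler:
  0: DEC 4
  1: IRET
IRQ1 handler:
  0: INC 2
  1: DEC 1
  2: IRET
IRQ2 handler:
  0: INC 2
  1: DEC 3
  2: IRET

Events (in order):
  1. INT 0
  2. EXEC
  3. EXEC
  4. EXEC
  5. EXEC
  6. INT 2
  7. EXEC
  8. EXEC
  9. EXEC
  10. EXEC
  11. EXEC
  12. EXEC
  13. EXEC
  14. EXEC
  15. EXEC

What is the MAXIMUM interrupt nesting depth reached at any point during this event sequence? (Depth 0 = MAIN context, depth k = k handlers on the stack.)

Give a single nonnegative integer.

Answer: 1

Derivation:
Event 1 (INT 0): INT 0 arrives: push (MAIN, PC=0), enter IRQ0 at PC=0 (depth now 1) [depth=1]
Event 2 (EXEC): [IRQ0] PC=0: DEC 4 -> ACC=-4 [depth=1]
Event 3 (EXEC): [IRQ0] PC=1: IRET -> resume MAIN at PC=0 (depth now 0) [depth=0]
Event 4 (EXEC): [MAIN] PC=0: NOP [depth=0]
Event 5 (EXEC): [MAIN] PC=1: INC 3 -> ACC=-1 [depth=0]
Event 6 (INT 2): INT 2 arrives: push (MAIN, PC=2), enter IRQ2 at PC=0 (depth now 1) [depth=1]
Event 7 (EXEC): [IRQ2] PC=0: INC 2 -> ACC=1 [depth=1]
Event 8 (EXEC): [IRQ2] PC=1: DEC 3 -> ACC=-2 [depth=1]
Event 9 (EXEC): [IRQ2] PC=2: IRET -> resume MAIN at PC=2 (depth now 0) [depth=0]
Event 10 (EXEC): [MAIN] PC=2: DEC 5 -> ACC=-7 [depth=0]
Event 11 (EXEC): [MAIN] PC=3: DEC 5 -> ACC=-12 [depth=0]
Event 12 (EXEC): [MAIN] PC=4: NOP [depth=0]
Event 13 (EXEC): [MAIN] PC=5: NOP [depth=0]
Event 14 (EXEC): [MAIN] PC=6: NOP [depth=0]
Event 15 (EXEC): [MAIN] PC=7: HALT [depth=0]
Max depth observed: 1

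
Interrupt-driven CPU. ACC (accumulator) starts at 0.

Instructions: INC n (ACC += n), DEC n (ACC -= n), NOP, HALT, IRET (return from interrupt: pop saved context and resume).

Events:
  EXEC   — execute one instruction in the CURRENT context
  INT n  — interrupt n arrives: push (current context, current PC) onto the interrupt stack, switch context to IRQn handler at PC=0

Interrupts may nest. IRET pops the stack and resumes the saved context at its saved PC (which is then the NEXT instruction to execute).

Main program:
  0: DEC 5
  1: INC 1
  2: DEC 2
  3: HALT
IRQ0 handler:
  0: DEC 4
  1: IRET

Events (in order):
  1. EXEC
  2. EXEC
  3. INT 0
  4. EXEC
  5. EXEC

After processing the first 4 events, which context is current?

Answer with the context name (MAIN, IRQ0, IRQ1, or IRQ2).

Event 1 (EXEC): [MAIN] PC=0: DEC 5 -> ACC=-5
Event 2 (EXEC): [MAIN] PC=1: INC 1 -> ACC=-4
Event 3 (INT 0): INT 0 arrives: push (MAIN, PC=2), enter IRQ0 at PC=0 (depth now 1)
Event 4 (EXEC): [IRQ0] PC=0: DEC 4 -> ACC=-8

Answer: IRQ0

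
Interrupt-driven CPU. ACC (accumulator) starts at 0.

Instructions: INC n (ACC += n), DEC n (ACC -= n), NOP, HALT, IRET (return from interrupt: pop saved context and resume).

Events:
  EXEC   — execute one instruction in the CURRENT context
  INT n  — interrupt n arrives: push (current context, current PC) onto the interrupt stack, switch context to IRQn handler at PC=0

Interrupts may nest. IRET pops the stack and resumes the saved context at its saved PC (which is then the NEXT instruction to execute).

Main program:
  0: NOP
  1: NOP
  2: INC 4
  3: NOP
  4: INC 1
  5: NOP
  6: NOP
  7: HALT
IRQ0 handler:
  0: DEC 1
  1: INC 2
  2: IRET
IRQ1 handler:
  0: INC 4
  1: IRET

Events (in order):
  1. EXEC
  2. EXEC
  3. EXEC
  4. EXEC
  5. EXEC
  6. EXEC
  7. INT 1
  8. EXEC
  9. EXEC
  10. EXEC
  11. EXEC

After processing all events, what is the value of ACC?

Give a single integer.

Event 1 (EXEC): [MAIN] PC=0: NOP
Event 2 (EXEC): [MAIN] PC=1: NOP
Event 3 (EXEC): [MAIN] PC=2: INC 4 -> ACC=4
Event 4 (EXEC): [MAIN] PC=3: NOP
Event 5 (EXEC): [MAIN] PC=4: INC 1 -> ACC=5
Event 6 (EXEC): [MAIN] PC=5: NOP
Event 7 (INT 1): INT 1 arrives: push (MAIN, PC=6), enter IRQ1 at PC=0 (depth now 1)
Event 8 (EXEC): [IRQ1] PC=0: INC 4 -> ACC=9
Event 9 (EXEC): [IRQ1] PC=1: IRET -> resume MAIN at PC=6 (depth now 0)
Event 10 (EXEC): [MAIN] PC=6: NOP
Event 11 (EXEC): [MAIN] PC=7: HALT

Answer: 9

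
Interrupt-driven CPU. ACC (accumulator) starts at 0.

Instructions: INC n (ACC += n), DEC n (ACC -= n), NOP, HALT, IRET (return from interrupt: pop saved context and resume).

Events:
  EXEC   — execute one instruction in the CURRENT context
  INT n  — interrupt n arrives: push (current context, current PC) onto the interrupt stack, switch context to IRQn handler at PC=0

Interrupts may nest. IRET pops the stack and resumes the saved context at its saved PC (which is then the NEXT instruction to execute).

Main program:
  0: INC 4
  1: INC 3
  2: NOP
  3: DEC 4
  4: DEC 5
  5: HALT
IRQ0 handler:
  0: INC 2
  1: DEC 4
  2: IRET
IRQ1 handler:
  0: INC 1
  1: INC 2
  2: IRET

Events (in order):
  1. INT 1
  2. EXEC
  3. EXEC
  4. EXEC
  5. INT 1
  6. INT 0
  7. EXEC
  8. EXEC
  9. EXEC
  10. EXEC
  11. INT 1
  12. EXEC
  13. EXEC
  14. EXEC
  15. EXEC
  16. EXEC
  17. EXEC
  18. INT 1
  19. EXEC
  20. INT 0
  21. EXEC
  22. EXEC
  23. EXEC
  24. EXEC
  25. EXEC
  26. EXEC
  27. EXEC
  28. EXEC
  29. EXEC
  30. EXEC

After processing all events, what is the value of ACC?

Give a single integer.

Event 1 (INT 1): INT 1 arrives: push (MAIN, PC=0), enter IRQ1 at PC=0 (depth now 1)
Event 2 (EXEC): [IRQ1] PC=0: INC 1 -> ACC=1
Event 3 (EXEC): [IRQ1] PC=1: INC 2 -> ACC=3
Event 4 (EXEC): [IRQ1] PC=2: IRET -> resume MAIN at PC=0 (depth now 0)
Event 5 (INT 1): INT 1 arrives: push (MAIN, PC=0), enter IRQ1 at PC=0 (depth now 1)
Event 6 (INT 0): INT 0 arrives: push (IRQ1, PC=0), enter IRQ0 at PC=0 (depth now 2)
Event 7 (EXEC): [IRQ0] PC=0: INC 2 -> ACC=5
Event 8 (EXEC): [IRQ0] PC=1: DEC 4 -> ACC=1
Event 9 (EXEC): [IRQ0] PC=2: IRET -> resume IRQ1 at PC=0 (depth now 1)
Event 10 (EXEC): [IRQ1] PC=0: INC 1 -> ACC=2
Event 11 (INT 1): INT 1 arrives: push (IRQ1, PC=1), enter IRQ1 at PC=0 (depth now 2)
Event 12 (EXEC): [IRQ1] PC=0: INC 1 -> ACC=3
Event 13 (EXEC): [IRQ1] PC=1: INC 2 -> ACC=5
Event 14 (EXEC): [IRQ1] PC=2: IRET -> resume IRQ1 at PC=1 (depth now 1)
Event 15 (EXEC): [IRQ1] PC=1: INC 2 -> ACC=7
Event 16 (EXEC): [IRQ1] PC=2: IRET -> resume MAIN at PC=0 (depth now 0)
Event 17 (EXEC): [MAIN] PC=0: INC 4 -> ACC=11
Event 18 (INT 1): INT 1 arrives: push (MAIN, PC=1), enter IRQ1 at PC=0 (depth now 1)
Event 19 (EXEC): [IRQ1] PC=0: INC 1 -> ACC=12
Event 20 (INT 0): INT 0 arrives: push (IRQ1, PC=1), enter IRQ0 at PC=0 (depth now 2)
Event 21 (EXEC): [IRQ0] PC=0: INC 2 -> ACC=14
Event 22 (EXEC): [IRQ0] PC=1: DEC 4 -> ACC=10
Event 23 (EXEC): [IRQ0] PC=2: IRET -> resume IRQ1 at PC=1 (depth now 1)
Event 24 (EXEC): [IRQ1] PC=1: INC 2 -> ACC=12
Event 25 (EXEC): [IRQ1] PC=2: IRET -> resume MAIN at PC=1 (depth now 0)
Event 26 (EXEC): [MAIN] PC=1: INC 3 -> ACC=15
Event 27 (EXEC): [MAIN] PC=2: NOP
Event 28 (EXEC): [MAIN] PC=3: DEC 4 -> ACC=11
Event 29 (EXEC): [MAIN] PC=4: DEC 5 -> ACC=6
Event 30 (EXEC): [MAIN] PC=5: HALT

Answer: 6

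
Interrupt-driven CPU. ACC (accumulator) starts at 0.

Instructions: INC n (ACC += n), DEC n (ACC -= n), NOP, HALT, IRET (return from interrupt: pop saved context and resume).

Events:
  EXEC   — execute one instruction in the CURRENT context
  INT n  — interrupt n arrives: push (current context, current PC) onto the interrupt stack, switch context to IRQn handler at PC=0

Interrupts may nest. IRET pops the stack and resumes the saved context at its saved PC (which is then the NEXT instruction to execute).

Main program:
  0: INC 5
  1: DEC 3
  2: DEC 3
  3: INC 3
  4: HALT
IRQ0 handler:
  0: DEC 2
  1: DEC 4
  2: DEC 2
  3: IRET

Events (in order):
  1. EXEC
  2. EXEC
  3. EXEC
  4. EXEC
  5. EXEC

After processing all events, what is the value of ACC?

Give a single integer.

Answer: 2

Derivation:
Event 1 (EXEC): [MAIN] PC=0: INC 5 -> ACC=5
Event 2 (EXEC): [MAIN] PC=1: DEC 3 -> ACC=2
Event 3 (EXEC): [MAIN] PC=2: DEC 3 -> ACC=-1
Event 4 (EXEC): [MAIN] PC=3: INC 3 -> ACC=2
Event 5 (EXEC): [MAIN] PC=4: HALT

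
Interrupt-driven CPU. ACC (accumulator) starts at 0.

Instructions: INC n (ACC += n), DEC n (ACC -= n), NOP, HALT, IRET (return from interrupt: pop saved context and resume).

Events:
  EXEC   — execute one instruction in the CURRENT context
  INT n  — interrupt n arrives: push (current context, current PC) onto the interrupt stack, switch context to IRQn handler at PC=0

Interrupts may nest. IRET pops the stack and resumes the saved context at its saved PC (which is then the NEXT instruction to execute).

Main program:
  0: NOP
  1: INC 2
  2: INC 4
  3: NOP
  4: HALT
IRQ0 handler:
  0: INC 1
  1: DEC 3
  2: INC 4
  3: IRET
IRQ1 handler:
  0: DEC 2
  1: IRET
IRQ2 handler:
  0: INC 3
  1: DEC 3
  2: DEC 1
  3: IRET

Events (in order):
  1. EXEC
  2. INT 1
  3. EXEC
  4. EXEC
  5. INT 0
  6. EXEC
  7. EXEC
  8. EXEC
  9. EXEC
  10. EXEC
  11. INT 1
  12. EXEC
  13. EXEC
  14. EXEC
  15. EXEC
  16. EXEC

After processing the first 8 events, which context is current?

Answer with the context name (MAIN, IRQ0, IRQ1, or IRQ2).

Event 1 (EXEC): [MAIN] PC=0: NOP
Event 2 (INT 1): INT 1 arrives: push (MAIN, PC=1), enter IRQ1 at PC=0 (depth now 1)
Event 3 (EXEC): [IRQ1] PC=0: DEC 2 -> ACC=-2
Event 4 (EXEC): [IRQ1] PC=1: IRET -> resume MAIN at PC=1 (depth now 0)
Event 5 (INT 0): INT 0 arrives: push (MAIN, PC=1), enter IRQ0 at PC=0 (depth now 1)
Event 6 (EXEC): [IRQ0] PC=0: INC 1 -> ACC=-1
Event 7 (EXEC): [IRQ0] PC=1: DEC 3 -> ACC=-4
Event 8 (EXEC): [IRQ0] PC=2: INC 4 -> ACC=0

Answer: IRQ0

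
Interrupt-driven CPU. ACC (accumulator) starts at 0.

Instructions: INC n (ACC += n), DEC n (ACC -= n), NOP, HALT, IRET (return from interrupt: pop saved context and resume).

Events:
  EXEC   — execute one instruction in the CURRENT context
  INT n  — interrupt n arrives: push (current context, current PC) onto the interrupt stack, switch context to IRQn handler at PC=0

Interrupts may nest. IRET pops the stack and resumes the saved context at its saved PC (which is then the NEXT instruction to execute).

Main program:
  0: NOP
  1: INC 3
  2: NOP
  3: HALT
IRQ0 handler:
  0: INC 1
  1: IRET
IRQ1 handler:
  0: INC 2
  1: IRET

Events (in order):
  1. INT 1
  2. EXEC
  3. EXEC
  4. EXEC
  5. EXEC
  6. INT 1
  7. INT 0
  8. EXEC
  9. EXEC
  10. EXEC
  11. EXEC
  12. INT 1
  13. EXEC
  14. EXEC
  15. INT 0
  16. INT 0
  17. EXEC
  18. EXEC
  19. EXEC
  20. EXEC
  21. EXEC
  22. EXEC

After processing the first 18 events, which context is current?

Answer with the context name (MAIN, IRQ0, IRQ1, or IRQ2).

Event 1 (INT 1): INT 1 arrives: push (MAIN, PC=0), enter IRQ1 at PC=0 (depth now 1)
Event 2 (EXEC): [IRQ1] PC=0: INC 2 -> ACC=2
Event 3 (EXEC): [IRQ1] PC=1: IRET -> resume MAIN at PC=0 (depth now 0)
Event 4 (EXEC): [MAIN] PC=0: NOP
Event 5 (EXEC): [MAIN] PC=1: INC 3 -> ACC=5
Event 6 (INT 1): INT 1 arrives: push (MAIN, PC=2), enter IRQ1 at PC=0 (depth now 1)
Event 7 (INT 0): INT 0 arrives: push (IRQ1, PC=0), enter IRQ0 at PC=0 (depth now 2)
Event 8 (EXEC): [IRQ0] PC=0: INC 1 -> ACC=6
Event 9 (EXEC): [IRQ0] PC=1: IRET -> resume IRQ1 at PC=0 (depth now 1)
Event 10 (EXEC): [IRQ1] PC=0: INC 2 -> ACC=8
Event 11 (EXEC): [IRQ1] PC=1: IRET -> resume MAIN at PC=2 (depth now 0)
Event 12 (INT 1): INT 1 arrives: push (MAIN, PC=2), enter IRQ1 at PC=0 (depth now 1)
Event 13 (EXEC): [IRQ1] PC=0: INC 2 -> ACC=10
Event 14 (EXEC): [IRQ1] PC=1: IRET -> resume MAIN at PC=2 (depth now 0)
Event 15 (INT 0): INT 0 arrives: push (MAIN, PC=2), enter IRQ0 at PC=0 (depth now 1)
Event 16 (INT 0): INT 0 arrives: push (IRQ0, PC=0), enter IRQ0 at PC=0 (depth now 2)
Event 17 (EXEC): [IRQ0] PC=0: INC 1 -> ACC=11
Event 18 (EXEC): [IRQ0] PC=1: IRET -> resume IRQ0 at PC=0 (depth now 1)

Answer: IRQ0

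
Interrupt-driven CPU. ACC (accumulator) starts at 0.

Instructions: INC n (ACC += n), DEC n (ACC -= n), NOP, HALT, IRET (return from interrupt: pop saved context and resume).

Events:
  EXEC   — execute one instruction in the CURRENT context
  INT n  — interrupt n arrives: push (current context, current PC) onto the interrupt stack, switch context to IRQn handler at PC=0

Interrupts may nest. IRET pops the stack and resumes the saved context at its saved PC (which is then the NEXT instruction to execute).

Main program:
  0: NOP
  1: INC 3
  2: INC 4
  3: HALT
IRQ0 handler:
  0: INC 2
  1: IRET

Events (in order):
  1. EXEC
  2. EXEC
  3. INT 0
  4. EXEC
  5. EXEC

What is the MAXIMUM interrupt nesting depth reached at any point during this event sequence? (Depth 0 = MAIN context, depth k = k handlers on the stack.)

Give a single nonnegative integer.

Answer: 1

Derivation:
Event 1 (EXEC): [MAIN] PC=0: NOP [depth=0]
Event 2 (EXEC): [MAIN] PC=1: INC 3 -> ACC=3 [depth=0]
Event 3 (INT 0): INT 0 arrives: push (MAIN, PC=2), enter IRQ0 at PC=0 (depth now 1) [depth=1]
Event 4 (EXEC): [IRQ0] PC=0: INC 2 -> ACC=5 [depth=1]
Event 5 (EXEC): [IRQ0] PC=1: IRET -> resume MAIN at PC=2 (depth now 0) [depth=0]
Max depth observed: 1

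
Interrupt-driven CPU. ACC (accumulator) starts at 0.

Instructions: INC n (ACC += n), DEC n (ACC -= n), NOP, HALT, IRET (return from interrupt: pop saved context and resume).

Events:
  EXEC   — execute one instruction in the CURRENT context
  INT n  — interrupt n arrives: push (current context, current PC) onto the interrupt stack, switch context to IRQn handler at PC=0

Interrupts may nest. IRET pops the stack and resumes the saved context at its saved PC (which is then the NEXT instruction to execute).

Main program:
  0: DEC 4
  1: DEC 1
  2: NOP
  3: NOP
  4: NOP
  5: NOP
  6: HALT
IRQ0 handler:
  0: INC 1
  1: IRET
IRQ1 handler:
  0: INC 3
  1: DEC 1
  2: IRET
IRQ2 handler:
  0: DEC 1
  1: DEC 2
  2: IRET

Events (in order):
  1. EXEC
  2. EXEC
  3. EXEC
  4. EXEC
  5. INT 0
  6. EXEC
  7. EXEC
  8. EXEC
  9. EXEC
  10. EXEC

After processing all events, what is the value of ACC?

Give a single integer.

Answer: -4

Derivation:
Event 1 (EXEC): [MAIN] PC=0: DEC 4 -> ACC=-4
Event 2 (EXEC): [MAIN] PC=1: DEC 1 -> ACC=-5
Event 3 (EXEC): [MAIN] PC=2: NOP
Event 4 (EXEC): [MAIN] PC=3: NOP
Event 5 (INT 0): INT 0 arrives: push (MAIN, PC=4), enter IRQ0 at PC=0 (depth now 1)
Event 6 (EXEC): [IRQ0] PC=0: INC 1 -> ACC=-4
Event 7 (EXEC): [IRQ0] PC=1: IRET -> resume MAIN at PC=4 (depth now 0)
Event 8 (EXEC): [MAIN] PC=4: NOP
Event 9 (EXEC): [MAIN] PC=5: NOP
Event 10 (EXEC): [MAIN] PC=6: HALT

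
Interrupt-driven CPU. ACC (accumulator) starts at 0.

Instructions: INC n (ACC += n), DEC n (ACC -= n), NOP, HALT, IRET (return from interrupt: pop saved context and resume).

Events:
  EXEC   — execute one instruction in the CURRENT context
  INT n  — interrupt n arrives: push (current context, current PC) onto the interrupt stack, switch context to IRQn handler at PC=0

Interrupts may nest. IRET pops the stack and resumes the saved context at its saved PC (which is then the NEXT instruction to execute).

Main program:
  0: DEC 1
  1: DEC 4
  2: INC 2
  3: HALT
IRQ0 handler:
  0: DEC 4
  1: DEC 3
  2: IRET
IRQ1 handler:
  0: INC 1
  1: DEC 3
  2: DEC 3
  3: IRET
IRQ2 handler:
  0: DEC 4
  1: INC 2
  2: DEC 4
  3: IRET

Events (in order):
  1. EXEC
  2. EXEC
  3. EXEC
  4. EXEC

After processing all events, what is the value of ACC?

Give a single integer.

Event 1 (EXEC): [MAIN] PC=0: DEC 1 -> ACC=-1
Event 2 (EXEC): [MAIN] PC=1: DEC 4 -> ACC=-5
Event 3 (EXEC): [MAIN] PC=2: INC 2 -> ACC=-3
Event 4 (EXEC): [MAIN] PC=3: HALT

Answer: -3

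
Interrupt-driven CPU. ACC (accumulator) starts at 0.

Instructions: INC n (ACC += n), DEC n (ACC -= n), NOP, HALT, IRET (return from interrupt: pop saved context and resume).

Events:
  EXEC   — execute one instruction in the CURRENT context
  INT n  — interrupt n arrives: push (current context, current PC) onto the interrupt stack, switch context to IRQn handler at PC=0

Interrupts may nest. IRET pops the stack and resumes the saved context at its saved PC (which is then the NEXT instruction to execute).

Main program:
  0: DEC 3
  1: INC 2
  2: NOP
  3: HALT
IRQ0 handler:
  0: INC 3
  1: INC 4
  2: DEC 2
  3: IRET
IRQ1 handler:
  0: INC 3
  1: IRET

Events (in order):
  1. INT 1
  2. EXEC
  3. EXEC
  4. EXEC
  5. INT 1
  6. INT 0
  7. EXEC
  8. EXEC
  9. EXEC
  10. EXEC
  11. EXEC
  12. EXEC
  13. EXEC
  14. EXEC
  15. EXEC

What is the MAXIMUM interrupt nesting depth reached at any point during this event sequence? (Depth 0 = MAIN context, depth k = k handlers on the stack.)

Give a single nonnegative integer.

Event 1 (INT 1): INT 1 arrives: push (MAIN, PC=0), enter IRQ1 at PC=0 (depth now 1) [depth=1]
Event 2 (EXEC): [IRQ1] PC=0: INC 3 -> ACC=3 [depth=1]
Event 3 (EXEC): [IRQ1] PC=1: IRET -> resume MAIN at PC=0 (depth now 0) [depth=0]
Event 4 (EXEC): [MAIN] PC=0: DEC 3 -> ACC=0 [depth=0]
Event 5 (INT 1): INT 1 arrives: push (MAIN, PC=1), enter IRQ1 at PC=0 (depth now 1) [depth=1]
Event 6 (INT 0): INT 0 arrives: push (IRQ1, PC=0), enter IRQ0 at PC=0 (depth now 2) [depth=2]
Event 7 (EXEC): [IRQ0] PC=0: INC 3 -> ACC=3 [depth=2]
Event 8 (EXEC): [IRQ0] PC=1: INC 4 -> ACC=7 [depth=2]
Event 9 (EXEC): [IRQ0] PC=2: DEC 2 -> ACC=5 [depth=2]
Event 10 (EXEC): [IRQ0] PC=3: IRET -> resume IRQ1 at PC=0 (depth now 1) [depth=1]
Event 11 (EXEC): [IRQ1] PC=0: INC 3 -> ACC=8 [depth=1]
Event 12 (EXEC): [IRQ1] PC=1: IRET -> resume MAIN at PC=1 (depth now 0) [depth=0]
Event 13 (EXEC): [MAIN] PC=1: INC 2 -> ACC=10 [depth=0]
Event 14 (EXEC): [MAIN] PC=2: NOP [depth=0]
Event 15 (EXEC): [MAIN] PC=3: HALT [depth=0]
Max depth observed: 2

Answer: 2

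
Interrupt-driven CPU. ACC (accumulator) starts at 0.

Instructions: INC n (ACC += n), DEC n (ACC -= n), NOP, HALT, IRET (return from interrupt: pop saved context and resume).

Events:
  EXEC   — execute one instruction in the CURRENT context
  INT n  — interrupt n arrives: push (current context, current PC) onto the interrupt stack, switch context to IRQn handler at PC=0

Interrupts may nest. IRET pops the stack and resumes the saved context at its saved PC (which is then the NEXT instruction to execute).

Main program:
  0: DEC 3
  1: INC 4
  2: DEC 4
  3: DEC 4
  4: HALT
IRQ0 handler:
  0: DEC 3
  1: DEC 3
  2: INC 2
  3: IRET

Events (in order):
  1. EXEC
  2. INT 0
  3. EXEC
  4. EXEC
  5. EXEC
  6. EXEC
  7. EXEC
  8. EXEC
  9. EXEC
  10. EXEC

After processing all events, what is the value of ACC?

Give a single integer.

Answer: -11

Derivation:
Event 1 (EXEC): [MAIN] PC=0: DEC 3 -> ACC=-3
Event 2 (INT 0): INT 0 arrives: push (MAIN, PC=1), enter IRQ0 at PC=0 (depth now 1)
Event 3 (EXEC): [IRQ0] PC=0: DEC 3 -> ACC=-6
Event 4 (EXEC): [IRQ0] PC=1: DEC 3 -> ACC=-9
Event 5 (EXEC): [IRQ0] PC=2: INC 2 -> ACC=-7
Event 6 (EXEC): [IRQ0] PC=3: IRET -> resume MAIN at PC=1 (depth now 0)
Event 7 (EXEC): [MAIN] PC=1: INC 4 -> ACC=-3
Event 8 (EXEC): [MAIN] PC=2: DEC 4 -> ACC=-7
Event 9 (EXEC): [MAIN] PC=3: DEC 4 -> ACC=-11
Event 10 (EXEC): [MAIN] PC=4: HALT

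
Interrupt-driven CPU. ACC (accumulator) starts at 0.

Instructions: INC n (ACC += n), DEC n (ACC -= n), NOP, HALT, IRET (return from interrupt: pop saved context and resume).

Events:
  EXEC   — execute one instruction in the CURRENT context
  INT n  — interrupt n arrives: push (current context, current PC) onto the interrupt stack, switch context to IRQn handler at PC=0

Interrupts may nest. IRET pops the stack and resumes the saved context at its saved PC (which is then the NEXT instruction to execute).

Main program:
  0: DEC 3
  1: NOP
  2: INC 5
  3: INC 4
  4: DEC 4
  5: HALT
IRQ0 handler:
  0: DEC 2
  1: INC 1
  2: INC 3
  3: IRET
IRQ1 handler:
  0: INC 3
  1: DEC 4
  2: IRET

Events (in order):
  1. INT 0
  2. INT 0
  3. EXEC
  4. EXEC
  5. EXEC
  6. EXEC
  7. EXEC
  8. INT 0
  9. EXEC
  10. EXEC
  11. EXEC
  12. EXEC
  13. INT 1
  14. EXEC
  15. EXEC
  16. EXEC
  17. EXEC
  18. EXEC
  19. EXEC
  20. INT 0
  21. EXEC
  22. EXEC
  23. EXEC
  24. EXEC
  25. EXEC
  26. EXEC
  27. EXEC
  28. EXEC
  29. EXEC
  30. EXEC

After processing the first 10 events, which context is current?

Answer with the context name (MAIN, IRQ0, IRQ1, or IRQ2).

Event 1 (INT 0): INT 0 arrives: push (MAIN, PC=0), enter IRQ0 at PC=0 (depth now 1)
Event 2 (INT 0): INT 0 arrives: push (IRQ0, PC=0), enter IRQ0 at PC=0 (depth now 2)
Event 3 (EXEC): [IRQ0] PC=0: DEC 2 -> ACC=-2
Event 4 (EXEC): [IRQ0] PC=1: INC 1 -> ACC=-1
Event 5 (EXEC): [IRQ0] PC=2: INC 3 -> ACC=2
Event 6 (EXEC): [IRQ0] PC=3: IRET -> resume IRQ0 at PC=0 (depth now 1)
Event 7 (EXEC): [IRQ0] PC=0: DEC 2 -> ACC=0
Event 8 (INT 0): INT 0 arrives: push (IRQ0, PC=1), enter IRQ0 at PC=0 (depth now 2)
Event 9 (EXEC): [IRQ0] PC=0: DEC 2 -> ACC=-2
Event 10 (EXEC): [IRQ0] PC=1: INC 1 -> ACC=-1

Answer: IRQ0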